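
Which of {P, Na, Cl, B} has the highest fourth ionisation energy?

Consider each +3 ion: P³⁺ still has 2 valence electrons; Na³⁺ is already 2 electrons into the core; Cl³⁺ still has 4 valence electrons; B³⁺ is the bare [He] core.
Breaking into a closed-shell core is much more expensive than removing a leftover valence electron — Na and B have the largest IE_4 here.
Valence configurations: P³⁺ [Ne]3s², Cl³⁺ [Ne]3s²3p².
Tabulated IE_4 (kJ/mol): P 4964, Na 9543, Cl 5159, B 25026.
Overall IE_4 order: P < Cl < Na < B.

B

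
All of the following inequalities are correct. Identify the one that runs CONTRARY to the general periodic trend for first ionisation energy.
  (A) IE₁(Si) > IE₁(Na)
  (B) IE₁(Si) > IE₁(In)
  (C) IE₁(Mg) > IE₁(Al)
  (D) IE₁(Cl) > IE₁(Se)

The general trend: first ionisation energy increases across a period and decreases down a group.
(A) Si (period 3, group 14) vs Na (period 3, group 1): the stated order agrees with the simple trend.
(B) Si (period 3, group 14) vs In (period 5, group 13): the stated order agrees with the simple trend.
(C) Mg (period 3, group 2) vs Al (period 3, group 13): the stated order contradicts the simple trend.
(D) Cl (period 3, group 17) vs Se (period 4, group 16): the stated order agrees with the simple trend.
The exception is (C): Al's single 3p electron is easier to remove than one from Mg's filled 3s².

(C)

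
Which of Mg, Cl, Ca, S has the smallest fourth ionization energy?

After 3 electrons have been removed, what remains? Mg³⁺ is already 1 electron into the core; Cl³⁺ still has 4 valence electrons; Ca³⁺ is already 1 electron into the core; S³⁺ still has 3 valence electrons.
Core electrons are held far more tightly than valence electrons, so Ca and Mg top the IE_4 order.
Valence configurations: Cl³⁺ [Ne]3s²3p², S³⁺ [Ne]3s²3p¹.
The numbers (kJ/mol): Mg 10543, Cl 5159, Ca 6491, S 4556.
Overall IE_4 order: S < Cl < Ca < Mg.

S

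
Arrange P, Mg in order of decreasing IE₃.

Mg, P

After 2 electrons have been removed, what remains? P²⁺ still has 3 valence electrons; Mg²⁺ is the bare [Ne] core.
Breaking into a closed-shell core is much more expensive than removing a leftover valence electron — Mg has the largest IE_3 here.
Approximate IE_3 values (kJ/mol): P 2914, Mg 7733.
Hence IE_3: P < Mg.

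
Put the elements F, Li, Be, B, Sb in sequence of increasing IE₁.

Li, B, Sb, Be, F

Li is in period 2, group 1; Be is in period 2, group 2; B is in period 2, group 13; F is in period 2, group 17; Sb is in period 5, group 15.
Across a period the outer electron is held more tightly (higher IE₁); down a group it sits in a higher shell, more shielded, and comes off more easily.
Here both period and group differ, so the two effects have to be weighed against each other.
B > Li: both are in period 2; the period trend gives B the larger value.
Sb > B: the two effects oppose for this pair; the across-period effect wins (831 vs 801 kJ/mol).
Be > Sb: period and group pull opposite ways; the down-group shift dominates (900 vs 831 kJ/mol).
F > Be: both are in period 2; the period trend gives F the larger value.
Note the exception: Be has a higher first ionization energy than B, contrary to the simple trend — removing B's lone 2p electron is easier than breaking Be's filled 2s².
Tabulated first ionization energy (kJ/mol): Li 520, Be 900, B 801, F 1681, Sb 831.
So from lowest to highest: Li < B < Sb < Be < F.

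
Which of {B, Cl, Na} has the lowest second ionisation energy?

Cl

After 1 electron has been removed, what remains? B⁺ still has 2 valence electrons; Cl⁺ still has 6 valence electrons; Na⁺ is the bare [Ne] core.
Breaking into a closed-shell core is much more expensive than removing a leftover valence electron — Na has the largest IE_2 here.
Valence configurations: B⁺ [He]2s², Cl⁺ [Ne]3s²3p⁴.
Approximate IE_2 values (kJ/mol): B 2427, Cl 2298, Na 4562.
Hence IE_2: Cl < B < Na.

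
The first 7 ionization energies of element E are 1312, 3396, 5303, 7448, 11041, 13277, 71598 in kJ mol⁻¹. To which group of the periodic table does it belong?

Group 16

Look for the largest jump between consecutive ionization energies: IE7/IE6 ≈ 5.4, far larger than any earlier ratio.
That jump marks the point where a core electron is being removed. So the atom has 6 valence electrons.
A main-group element with 6 valence electrons is in group 16.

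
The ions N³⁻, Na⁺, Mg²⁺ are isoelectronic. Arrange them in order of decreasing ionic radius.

N³⁻ > Na⁺ > Mg²⁺

All of these have 10 electrons, so size is governed by nuclear charge alone: the more protons, the stronger the pull on the same electron cloud, and the smaller the ion.
Nuclear charges: Mg²⁺ (Z=12), Na⁺ (Z=11), N³⁻ (Z=7).
Largest to smallest: N³⁻ > Na⁺ > Mg²⁺.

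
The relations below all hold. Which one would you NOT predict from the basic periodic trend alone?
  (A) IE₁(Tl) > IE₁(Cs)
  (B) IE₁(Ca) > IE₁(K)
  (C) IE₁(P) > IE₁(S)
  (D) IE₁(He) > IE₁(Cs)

The general trend: IE₁ increases across a period and decreases down a group.
(A) Tl (period 6, group 13) vs Cs (period 6, group 1): the stated order agrees with the simple trend.
(B) Ca (period 4, group 2) vs K (period 4, group 1): the stated order agrees with the simple trend.
(C) P (period 3, group 15) vs S (period 3, group 16): the stated order contradicts the simple trend.
(D) He (period 1, group 18) vs Cs (period 6, group 1): the stated order agrees with the simple trend.
The exception is (C): S (3p⁴) ionizes more easily than half-filled P (3p³) because the paired 3p electron in S is pushed out by e⁻–e⁻ repulsion.

(C)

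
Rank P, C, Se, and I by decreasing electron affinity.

I, Se, C, P

C is in period 2, group 14; P is in period 3, group 15; Se is in period 4, group 16; I is in period 5, group 17.
EA tends to increase across a period and decrease down a group, though the pattern is less regular than for IE or radius.
These sit on a diagonal, where the across-period and down-group effects partly cancel.
C > P: the two effects oppose for this pair; the down-group effect wins (122 vs 72 kJ/mol).
Se > C: period and group pull opposite ways; the across-period shift dominates (195 vs 122 kJ/mol).
I > Se: period and group pull opposite ways; the across-period shift dominates (295 vs 195 kJ/mol).
Approximate values (kJ/mol): C 122, P 72, Se 195, I 295.
So from highest to lowest: I > Se > C > P.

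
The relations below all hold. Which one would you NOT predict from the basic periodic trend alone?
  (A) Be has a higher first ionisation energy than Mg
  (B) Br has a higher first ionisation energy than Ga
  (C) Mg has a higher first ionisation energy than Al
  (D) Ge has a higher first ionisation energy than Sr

(C)

The general trend: first ionisation energy increases across a period and decreases down a group.
(A) Be (period 2, group 2) vs Mg (period 3, group 2): the stated order agrees with the simple trend.
(B) Br (period 4, group 17) vs Ga (period 4, group 13): the stated order agrees with the simple trend.
(C) Mg (period 3, group 2) vs Al (period 3, group 13): the stated order contradicts the simple trend.
(D) Ge (period 4, group 14) vs Sr (period 5, group 2): the stated order agrees with the simple trend.
The exception is (C): Al's single 3p electron is easier to remove than one from Mg's filled 3s².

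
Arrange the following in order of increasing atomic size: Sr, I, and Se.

Se < I < Sr

Se is in period 4, group 16; Sr is in period 5, group 2; I is in period 5, group 17.
Radius decreases left→right (rising Z_eff, same n) and increases top→bottom (higher n).
These span different periods and groups, so the two trends combine.
I > Se: the two effects oppose for this pair; the down-group effect wins (133 vs 116 pm).
Sr > I: Sr lies to the left of I in period 5, so the across-period effect alone puts Sr larger.
Tabulated atomic radius (pm): Se 116, Sr 185, I 133.
So from smallest to largest: Se < I < Sr.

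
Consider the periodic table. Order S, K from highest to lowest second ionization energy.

K, S

Consider each +1 ion: S⁺ still has 5 valence electrons; K⁺ is the bare [Ar] core.
Pulling an electron out of a noble-gas core costs far more than removing a remaining valence electron, so K sits at the high end of IE_2.
Approximate IE_2 values (kJ/mol): S 2252, K 3052.
Overall IE_2 order: S < K.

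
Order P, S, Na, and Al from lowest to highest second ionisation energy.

Al < P < S < Na

After 1 electron has been removed, what remains? P⁺ still has 4 valence electrons; S⁺ still has 5 valence electrons; Na⁺ is the bare [Ne] core; Al⁺ still has 2 valence electrons.
Breaking into a closed-shell core is much more expensive than removing a leftover valence electron — Na has the largest IE_2 here.
Valence configurations: P⁺ [Ne]3s²3p², S⁺ [Ne]3s²3p³, Al⁺ [Ne]3s².
The numbers (kJ/mol): P 1907, S 2252, Na 4562, Al 1817.
So the second ionization energies run Al < P < S < Na.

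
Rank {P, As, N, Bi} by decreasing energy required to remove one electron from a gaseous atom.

N > P > As > Bi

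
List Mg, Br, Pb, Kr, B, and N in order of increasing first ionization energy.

B is in period 2, group 13; N is in period 2, group 15; Mg is in period 3, group 2; Br is in period 4, group 17; Kr is in period 4, group 18; Pb is in period 6, group 14.
Across a period the outer electron is held more tightly (higher IE₁); down a group it sits in a higher shell, more shielded, and comes off more easily.
These span different periods and groups, so the two trends combine.
Mg > Pb: the two effects oppose for this pair; the down-group effect wins (738 vs 716 kJ/mol).
B > Mg: both effects reinforce here, so B is clearly the higher of the two.
Br > B: the two effects oppose for this pair; the across-period effect wins (1140 vs 801 kJ/mol).
Kr > Br: both are in period 4; the period trend gives Kr the larger value.
N > Kr: the two effects oppose for this pair; the down-group effect wins (1402 vs 1351 kJ/mol).
Tabulated first ionization energy (kJ/mol): B 801, N 1402, Mg 738, Br 1140, Kr 1351, Pb 716.
So from lowest to highest: Pb < Mg < B < Br < Kr < N.

Pb, Mg, B, Br, Kr, N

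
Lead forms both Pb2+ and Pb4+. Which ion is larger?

Both ions have Z = 82 protons, but Pb4+ has lost more electrons, so its remaining electrons feel a larger effective nuclear charge per electron and are pulled in more tightly.
Higher positive charge → smaller ion, so Pb2+ > Pb4+.

Pb2+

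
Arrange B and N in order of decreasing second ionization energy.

N > B

IE_2 is the cost of taking one more electron from the +1 cation: B⁺ still has 2 valence electrons; N⁺ still has 4 valence electrons.
All are still removing valence electrons, so compare the +1 ions as you would atoms: IE_2 generally rises across a period (higher Z_eff) and falls down a group (larger shell), subject to the usual subshell exceptions.
Valence configurations: B⁺ [He]2s², N⁺ [He]2s²2p².
Approximate IE_2 values (kJ/mol): B 2427, N 2856.
Hence IE_2: B < N.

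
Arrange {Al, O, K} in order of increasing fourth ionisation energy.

Consider each +3 ion: Al³⁺ is the bare [Ne] core; O³⁺ still has 3 valence electrons; K³⁺ is already 2 electrons into the core.
Usually core removal costs more than valence removal, but here the competition is close: a tightly held n=2 valence electron can cost more to remove than an n=3 core electron, so the actual values have to decide it.
The numbers (kJ/mol): Al 11577, O 7469, K 5877.
Overall IE_4 order: K < O < Al.

K < O < Al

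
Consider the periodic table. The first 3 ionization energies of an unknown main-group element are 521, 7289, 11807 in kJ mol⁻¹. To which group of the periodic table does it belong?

Group 1

Look for the largest jump between consecutive ionization energies: IE2/IE1 ≈ 14.0, far larger than any earlier ratio.
That jump marks the point where a core electron is being removed. So the atom has 1 valence electron.
A main-group element with 1 valence electron is in group 1.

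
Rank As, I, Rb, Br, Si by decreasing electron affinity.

Br > I > Si > As > Rb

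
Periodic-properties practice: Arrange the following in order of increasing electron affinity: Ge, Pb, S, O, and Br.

O is in period 2, group 16; S is in period 3, group 16; Ge is in period 4, group 14; Br is in period 4, group 17; Pb is in period 6, group 14.
EA tends to increase across a period and decrease down a group, though the pattern is less regular than for IE or radius.
Here both period and group differ, so the two effects have to be weighed against each other.
Ge > Pb: they share group 14; the group trend gives Ge the larger value.
O > Ge: both effects reinforce here, so O is clearly the higher of the two.
S > O: this pair runs against the simple trend — see the exception note.
Br > S: period and group pull opposite ways; the across-period shift dominates (325 vs 200 kJ/mol).
Note the exception: S has a higher electron affinity than O, contrary to the simple trend — the compact 2p subshell of O repels the added electron more than S's larger 3p does.
Tabulated electron affinity (kJ/mol): O 141, S 200, Ge 119, Br 325, Pb 35.
So from lowest to highest: Pb < Ge < O < S < Br.

Pb, Ge, O, S, Br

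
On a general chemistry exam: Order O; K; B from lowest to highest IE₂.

B < K < O

IE_2 is the cost of taking one more electron from the +1 cation: O⁺ still has 5 valence electrons; K⁺ is the bare [Ar] core; B⁺ still has 2 valence electrons.
Usually core removal costs more than valence removal, but here the competition is close: a tightly held n=2 valence electron can cost more to remove than an n=3 core electron, so the actual values have to decide it.
Valence configurations: O⁺ [He]2s²2p³, B⁺ [He]2s².
The numbers (kJ/mol): O 3388, K 3052, B 2427.
Overall IE_2 order: B < K < O.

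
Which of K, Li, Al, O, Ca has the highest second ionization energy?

Consider each +1 ion: K⁺ is the bare [Ar] core; Li⁺ is the bare [He] core; Al⁺ still has 2 valence electrons; O⁺ still has 5 valence electrons; Ca⁺ still has 1 valence electron.
Usually core removal costs more than valence removal, but here the competition is close: a tightly held n=2 valence electron can cost more to remove than an n=3 core electron, so the actual values have to decide it.
Valence configurations: Al⁺ [Ne]3s², O⁺ [He]2s²2p³, Ca⁺ [Ar]4s¹.
Approximate IE_2 values (kJ/mol): K 3052, Li 7298, Al 1817, O 3388, Ca 1145.
So the second ionization energies run Ca < Al < K < O < Li.

Li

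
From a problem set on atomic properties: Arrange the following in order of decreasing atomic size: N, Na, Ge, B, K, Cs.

Radius decreases left→right (rising Z_eff, same n) and increases top→bottom (higher n).
These span different periods and groups, so the two trends combine.
B > N: both are in period 2; the period trend gives B the larger value.
Ge > B: the two effects oppose for this pair; the down-group effect wins (121 vs 85 pm).
Na > Ge: period and group pull opposite ways; the across-period shift dominates (155 vs 121 pm).
K > Na: they share group 1; the group trend gives K the larger value.
Cs > K: they share group 1; the group trend gives Cs the larger value.
Approximate values (pm): B 85, N 71, Na 155, K 196, Ge 121, Cs 232.
So from largest to smallest: Cs > K > Na > Ge > B > N.

Cs, K, Na, Ge, B, N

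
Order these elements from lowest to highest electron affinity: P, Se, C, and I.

P < C < Se < I

C is in period 2, group 14; P is in period 3, group 15; Se is in period 4, group 16; I is in period 5, group 17.
Adding an electron releases more energy for atoms nearer the top right (short of the noble gases).
These sit on a diagonal, where the across-period and down-group effects partly cancel.
C > P: the two effects oppose for this pair; the down-group effect wins (122 vs 72 kJ/mol).
Se > C: period and group pull opposite ways; the across-period shift dominates (195 vs 122 kJ/mol).
I > Se: the two effects oppose for this pair; the across-period effect wins (295 vs 195 kJ/mol).
For reference (kJ/mol): C 122, P 72, Se 195, I 295.
So from lowest to highest: P < C < Se < I.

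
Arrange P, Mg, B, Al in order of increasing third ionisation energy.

Al, P, B, Mg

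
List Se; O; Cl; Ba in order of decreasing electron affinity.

Adding an electron releases more energy for atoms nearer the top right (short of the noble gases).
Here both period and group differ, so the two effects have to be weighed against each other.
O > Ba: both effects reinforce here, so O is clearly the higher of the two.
Se > O: this pair runs against the simple trend — see the exception note.
Cl > Se: relative to Se, both the across-period and down-group shifts push Cl's electron affinity up.
Note the exception: Se has a higher electron affinity than O, contrary to the simple trend — O's compact 2p subshell gives strong electron–electron repulsion on the added electron.
For reference (kJ/mol): O 141, Cl 349, Se 195, Ba 14.
So from highest to lowest: Cl > Se > O > Ba.

Cl > Se > O > Ba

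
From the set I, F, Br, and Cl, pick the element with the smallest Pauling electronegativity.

F is in period 2, group 17; Cl is in period 3, group 17; Br is in period 4, group 17; I is in period 5, group 17.
EN rises left→right (higher Z_eff, smaller atoms) and falls top→bottom (larger, more shielded atoms).
All are in group 17, so electronegativity increases up the group.
The smallest Pauling electronegativity among these belongs to I.

I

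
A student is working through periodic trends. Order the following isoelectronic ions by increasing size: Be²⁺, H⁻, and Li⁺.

All of these have 2 electrons, so size is governed by nuclear charge alone: the more protons, the stronger the pull on the same electron cloud, and the smaller the ion.
Nuclear charges: Be²⁺ (Z=4), Li⁺ (Z=3), H⁻ (Z=1).
Smallest to largest: Be²⁺ < Li⁺ < H⁻.

Be²⁺ < Li⁺ < H⁻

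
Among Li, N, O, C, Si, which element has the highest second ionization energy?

The second ionization energy removes an electron from the +1 ion. For each element: Li⁺ is the bare [He] core; N⁺ still has 4 valence electrons; O⁺ still has 5 valence electrons; C⁺ still has 3 valence electrons; Si⁺ still has 3 valence electrons.
Core electrons are held far more tightly than valence electrons, so Li tops the IE_2 order.
Valence configurations: N⁺ [He]2s²2p², O⁺ [He]2s²2p³, C⁺ [He]2s²2p¹, Si⁺ [Ne]3s²3p¹.
Approximate IE_2 values (kJ/mol): Li 7298, N 2856, O 3388, C 2353, Si 1577.
Overall IE_2 order: Si < C < N < O < Li.

Li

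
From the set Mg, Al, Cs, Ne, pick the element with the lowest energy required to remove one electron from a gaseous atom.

Cs

Ne is in period 2, group 18; Mg is in period 3, group 2; Al is in period 3, group 13; Cs is in period 6, group 1.
Removing the outermost electron gets harder across a period and easier down a group.
Here both period and group differ, so the two effects have to be weighed against each other.
Al > Cs: relative to Cs, both the across-period and down-group shifts push Al's first ionization energy up.
Mg > Al: this pair runs against the simple trend — see the exception note.
Ne > Mg: both effects reinforce here, so Ne is clearly the higher of the two.
Note the exception: Mg has a higher first ionization energy than Al, contrary to the simple trend — Al's single 3p electron is easier to remove than one from Mg's filled 3s².
Approximate values (kJ/mol): Ne 2081, Mg 738, Al 578, Cs 376.
The lowest energy required to remove one electron from a gaseous atom among these belongs to Cs.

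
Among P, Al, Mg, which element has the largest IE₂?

Consider each +1 ion: P⁺ still has 4 valence electrons; Al⁺ still has 2 valence electrons; Mg⁺ still has 1 valence electron.
All are still removing valence electrons, so compare the +1 ions as you would atoms: IE_2 generally rises across a period (higher Z_eff) and falls down a group (larger shell), subject to the usual subshell exceptions.
Valence configurations: P⁺ [Ne]3s²3p², Al⁺ [Ne]3s², Mg⁺ [Ne]3s¹.
The numbers (kJ/mol): P 1907, Al 1817, Mg 1451.
Putting it together, IE_2: Mg < Al < P.

P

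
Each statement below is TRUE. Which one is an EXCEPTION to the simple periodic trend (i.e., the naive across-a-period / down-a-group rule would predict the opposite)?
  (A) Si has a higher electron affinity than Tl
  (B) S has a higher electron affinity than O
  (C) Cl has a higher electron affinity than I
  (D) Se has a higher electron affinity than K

The general trend: electron affinity increases across a period and decreases down a group.
(A) Si (period 3, group 14) vs Tl (period 6, group 13): the stated order agrees with the simple trend.
(B) S (period 3, group 16) vs O (period 2, group 16): the stated order contradicts the simple trend.
(C) Cl (period 3, group 17) vs I (period 5, group 17): the stated order agrees with the simple trend.
(D) Se (period 4, group 16) vs K (period 4, group 1): the stated order agrees with the simple trend.
The exception is (B): the compact 2p subshell of O repels the added electron more than S's larger 3p does.

(B)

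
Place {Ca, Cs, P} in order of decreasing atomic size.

P is in period 3, group 15; Ca is in period 4, group 2; Cs is in period 6, group 1.
Across a period the added protons contract the valence shell; down a group each new principal shell makes the atom larger.
Here both period and group differ, so the two effects have to be weighed against each other.
Ca > P: both effects reinforce here, so Ca is clearly the larger of the two.
Cs > Ca: both effects reinforce here, so Cs is clearly the larger of the two.
Tabulated atomic radius (pm): P 111, Ca 171, Cs 232.
So from largest to smallest: Cs > Ca > P.

Cs > Ca > P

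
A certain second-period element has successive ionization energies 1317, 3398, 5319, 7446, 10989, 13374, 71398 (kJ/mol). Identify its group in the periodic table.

Group 16

Look for the largest jump between consecutive ionization energies: IE7/IE6 ≈ 5.3, far larger than any earlier ratio.
That jump marks the point where a core electron is being removed. So the atom has 6 valence electrons.
A main-group element with 6 valence electrons is in group 16.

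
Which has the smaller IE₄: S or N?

Consider each +3 ion: S³⁺ still has 3 valence electrons; N³⁺ still has 2 valence electrons.
All are still removing valence electrons, so compare the +3 ions as you would atoms: IE_4 generally rises across a period (higher Z_eff) and falls down a group (larger shell), subject to the usual subshell exceptions.
Valence configurations: S³⁺ [Ne]3s²3p¹, N³⁺ [He]2s².
Tabulated IE_4 (kJ/mol): S 4556, N 7475.
Overall IE_4 order: S < N.

S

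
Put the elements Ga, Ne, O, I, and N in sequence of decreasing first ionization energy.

Across a period the outer electron is held more tightly (higher IE₁); down a group it sits in a higher shell, more shielded, and comes off more easily.
These span different periods and groups, so the two trends combine.
I > Ga: the two effects oppose for this pair; the across-period effect wins (1008 vs 579 kJ/mol).
O > I: the two effects oppose for this pair; the down-group effect wins (1314 vs 1008 kJ/mol).
N > O: this pair runs against the simple trend — see the exception note.
Ne > N: both are in period 2; the period trend gives Ne the larger value.
Note the exception: N has a higher first ionization energy than O, contrary to the simple trend — pairing an electron in O's 2p⁴ costs repulsion energy, so O ionizes more easily than half-filled N (2p³).
Approximate values (kJ/mol): N 1402, O 1314, Ne 2081, Ga 579, I 1008.
So from highest to lowest: Ne > N > O > I > Ga.

Ne, N, O, I, Ga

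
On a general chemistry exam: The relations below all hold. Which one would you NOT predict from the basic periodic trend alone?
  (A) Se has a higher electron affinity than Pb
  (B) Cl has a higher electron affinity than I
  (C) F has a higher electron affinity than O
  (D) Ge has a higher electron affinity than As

The general trend: electron affinity increases across a period and decreases down a group.
(A) Se (period 4, group 16) vs Pb (period 6, group 14): the stated order agrees with the simple trend.
(B) Cl (period 3, group 17) vs I (period 5, group 17): the stated order agrees with the simple trend.
(C) F (period 2, group 17) vs O (period 2, group 16): the stated order agrees with the simple trend.
(D) Ge (period 4, group 14) vs As (period 4, group 15): the stated order contradicts the simple trend.
The exception is (D): adding an electron to As's half-filled 4p³ is unfavourable, so Ge (4p²) has the more exothermic EA.

(D)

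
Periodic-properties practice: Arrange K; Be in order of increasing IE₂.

Be, K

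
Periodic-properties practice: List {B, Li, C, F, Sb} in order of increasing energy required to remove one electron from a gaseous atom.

Li is in period 2, group 1; B is in period 2, group 13; C is in period 2, group 14; F is in period 2, group 17; Sb is in period 5, group 15.
Removing the outermost electron gets harder across a period and easier down a group.
Here both period and group differ, so the two effects have to be weighed against each other.
B > Li: B lies to the right of Li in period 2, so the across-period effect alone puts B higher.
Sb > B: period and group pull opposite ways; the across-period shift dominates (831 vs 801 kJ/mol).
C > Sb: the two effects oppose for this pair; the down-group effect wins (1086 vs 831 kJ/mol).
F > C: both are in period 2; the period trend gives F the larger value.
For reference (kJ/mol): Li 520, B 801, C 1086, F 1681, Sb 831.
So from lowest to highest: Li < B < Sb < C < F.

Li, B, Sb, C, F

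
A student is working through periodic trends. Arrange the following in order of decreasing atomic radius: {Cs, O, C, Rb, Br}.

Moving right in a period, electrons are added to the same shell under a stronger nuclear pull, so atoms get smaller; moving down, a new shell is opened and atoms get larger.
These span different periods and groups, so the two trends combine.
C > O: C lies to the left of O in period 2, so the across-period effect alone puts C larger.
Br > C: period and group pull opposite ways; the down-group shift dominates (114 vs 75 pm).
Rb > Br: relative to Br, both the across-period and down-group shifts push Rb's atomic radius up.
Cs > Rb: Cs sits below Rb in group 1, so the down-group effect alone puts Cs larger.
For reference (pm): C 75, O 63, Br 114, Rb 210, Cs 232.
So from largest to smallest: Cs > Rb > Br > C > O.

Cs, Rb, Br, C, O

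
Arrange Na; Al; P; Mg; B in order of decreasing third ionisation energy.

Mg > Na > B > P > Al

Consider each +2 ion: Na²⁺ is already 1 electron into the core; Al²⁺ still has 1 valence electron; P²⁺ still has 3 valence electrons; Mg²⁺ is the bare [Ne] core; B²⁺ still has 1 valence electron.
Breaking into a closed-shell core is much more expensive than removing a leftover valence electron — Na and Mg have the largest IE_3 here.
Valence configurations: Al²⁺ [Ne]3s¹, P²⁺ [Ne]3s²3p¹, B²⁺ [He]2s¹.
Tabulated IE_3 (kJ/mol): Na 6910, Al 2745, P 2914, Mg 7733, B 3660.
Hence IE_3: Al < P < B < Na < Mg.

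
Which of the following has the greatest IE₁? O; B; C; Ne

Ne

Across a period the outer electron is held more tightly (higher IE₁); down a group it sits in a higher shell, more shielded, and comes off more easily.
All lie in period 2, so first ionization energy increases left to right.
The greatest IE₁ among these belongs to Ne.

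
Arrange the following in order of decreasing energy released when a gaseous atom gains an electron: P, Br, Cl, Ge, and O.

Cl > Br > O > Ge > P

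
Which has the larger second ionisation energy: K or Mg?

K

IE_2 is the cost of taking one more electron from the +1 cation: K⁺ is the bare [Ar] core; Mg⁺ still has 1 valence electron.
Core electrons are held far more tightly than valence electrons, so K tops the IE_2 order.
The numbers (kJ/mol): K 3052, Mg 1451.
Putting it together, IE_2: Mg < K.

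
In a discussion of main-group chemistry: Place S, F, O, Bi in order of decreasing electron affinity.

O is in period 2, group 16; F is in period 2, group 17; S is in period 3, group 16; Bi is in period 6, group 15.
EA tends to increase across a period and decrease down a group, though the pattern is less regular than for IE or radius.
These span different periods and groups, so the two trends combine.
O > Bi: both effects reinforce here, so O is clearly the higher of the two.
S > O: this pair runs against the simple trend — see the exception note.
F > S: both effects reinforce here, so F is clearly the higher of the two.
Note the exception: S has a higher electron affinity than O, contrary to the simple trend — the compact 2p subshell of O repels the added electron more than S's larger 3p does.
Approximate values (kJ/mol): O 141, F 328, S 200, Bi 91.
So from highest to lowest: F > S > O > Bi.

F > S > O > Bi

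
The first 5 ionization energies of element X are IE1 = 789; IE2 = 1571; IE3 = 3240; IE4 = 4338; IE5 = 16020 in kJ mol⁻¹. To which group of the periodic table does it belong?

Group 14

Look for the largest jump between consecutive ionization energies: IE5/IE4 ≈ 3.7, far larger than any earlier ratio.
That jump marks the point where a core electron is being removed. So the atom has 4 valence electrons.
A main-group element with 4 valence electrons is in group 14.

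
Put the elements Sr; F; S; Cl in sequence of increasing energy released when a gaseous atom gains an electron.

Sr < S < F < Cl

F is in period 2, group 17; S is in period 3, group 16; Cl is in period 3, group 17; Sr is in period 5, group 2.
EA tends to increase across a period and decrease down a group, though the pattern is less regular than for IE or radius.
Neither a single period nor a single group — weigh both effects.
S > Sr: both effects reinforce here, so S is clearly the higher of the two.
F > S: relative to S, both the across-period and down-group shifts push F's electron affinity up.
Cl > F: this pair runs against the simple trend — see the exception note.
Note the exception: Cl has a higher electron affinity than F, contrary to the simple trend — F's small 2p subshell makes the incoming electron feel strong e⁻–e⁻ repulsion, so Cl actually releases more energy on gaining an electron.
For reference (kJ/mol): F 328, S 200, Cl 349, Sr 5.
So from lowest to highest: Sr < S < F < Cl.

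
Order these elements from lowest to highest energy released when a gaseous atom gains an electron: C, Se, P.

P, C, Se

C is in period 2, group 14; P is in period 3, group 15; Se is in period 4, group 16.
EA tends to increase across a period and decrease down a group, though the pattern is less regular than for IE or radius.
These sit on a diagonal, where the across-period and down-group effects partly cancel.
C > P: the two effects oppose for this pair; the down-group effect wins (122 vs 72 kJ/mol).
Se > C: the two effects oppose for this pair; the across-period effect wins (195 vs 122 kJ/mol).
For reference (kJ/mol): C 122, P 72, Se 195.
So from lowest to highest: P < C < Se.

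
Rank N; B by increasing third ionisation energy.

The third ionization energy removes an electron from the +2 ion. For each element: N²⁺ still has 3 valence electrons; B²⁺ still has 1 valence electron.
All are still removing valence electrons, so compare the +2 ions as you would atoms: IE_3 generally rises across a period (higher Z_eff) and falls down a group (larger shell), subject to the usual subshell exceptions.
Valence configurations: N²⁺ [He]2s²2p¹, B²⁺ [He]2s¹.
The numbers (kJ/mol): N 4578, B 3660.
Overall IE_3 order: B < N.

B < N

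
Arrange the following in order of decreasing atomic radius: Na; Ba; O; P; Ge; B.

Ba > Na > Ge > P > B > O

Atomic radius shrinks across a period as nuclear charge pulls the same shell inward, and grows down a group as new shells are added.
Here both period and group differ, so the two effects have to be weighed against each other.
B > O: B lies to the left of O in period 2, so the across-period effect alone puts B larger.
P > B: the two effects oppose for this pair; the down-group effect wins (111 vs 85 pm).
Ge > P: relative to P, both the across-period and down-group shifts push Ge's atomic radius up.
Na > Ge: the two effects oppose for this pair; the across-period effect wins (155 vs 121 pm).
Ba > Na: period and group pull opposite ways; the down-group shift dominates (196 vs 155 pm).
Tabulated atomic radius (pm): B 85, O 63, Na 155, P 111, Ge 121, Ba 196.
So from largest to smallest: Ba > Na > Ge > P > B > O.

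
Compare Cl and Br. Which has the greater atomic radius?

Br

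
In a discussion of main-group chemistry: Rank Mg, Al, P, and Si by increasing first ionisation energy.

Al < Mg < Si < P

Mg is in period 3, group 2; Al is in period 3, group 13; Si is in period 3, group 14; P is in period 3, group 15.
Removing the outermost electron gets harder across a period and easier down a group.
All lie in period 3; the across-period trend (first ionization energy increases left to right) applies, with the exception below.
Note the exception: Mg has a higher first ionization energy than Al, contrary to the simple trend — Al's single 3p electron is easier to remove than one from Mg's filled 3s².
Approximate values (kJ/mol): Mg 738, Al 578, Si 786, P 1012.
So from lowest to highest: Al < Mg < Si < P.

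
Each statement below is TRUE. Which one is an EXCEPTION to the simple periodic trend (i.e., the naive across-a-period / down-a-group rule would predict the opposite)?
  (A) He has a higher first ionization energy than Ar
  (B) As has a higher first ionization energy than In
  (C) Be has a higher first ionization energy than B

(C)

The general trend: first ionization energy increases across a period and decreases down a group.
(A) He (period 1, group 18) vs Ar (period 3, group 18): the stated order agrees with the simple trend.
(B) As (period 4, group 15) vs In (period 5, group 13): the stated order agrees with the simple trend.
(C) Be (period 2, group 2) vs B (period 2, group 13): the stated order contradicts the simple trend.
The exception is (C): removing B's lone 2p electron is easier than breaking Be's filled 2s².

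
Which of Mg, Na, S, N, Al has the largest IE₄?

After 3 electrons have been removed, what remains? Mg³⁺ is already 1 electron into the core; Na³⁺ is already 2 electrons into the core; S³⁺ still has 3 valence electrons; N³⁺ still has 2 valence electrons; Al³⁺ is the bare [Ne] core.
Breaking into a closed-shell core is much more expensive than removing a leftover valence electron — Na, Mg and Al have the largest IE_4 here.
Valence configurations: S³⁺ [Ne]3s²3p¹, N³⁺ [He]2s².
Tabulated IE_4 (kJ/mol): Mg 10543, Na 9543, S 4556, N 7475, Al 11577.
Putting it together, IE_4: S < N < Na < Mg < Al.

Al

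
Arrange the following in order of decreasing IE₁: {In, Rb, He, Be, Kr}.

Removing the outermost electron gets harder across a period and easier down a group.
Here both period and group differ, so the two effects have to be weighed against each other.
In > Rb: In lies to the right of Rb in period 5, so the across-period effect alone puts In higher.
Be > In: the two effects oppose for this pair; the down-group effect wins (900 vs 558 kJ/mol).
Kr > Be: period and group pull opposite ways; the across-period shift dominates (1351 vs 900 kJ/mol).
He > Kr: He sits above Kr in group 18, so the down-group effect alone puts He higher.
Approximate values (kJ/mol): He 2372, Be 900, Kr 1351, Rb 403, In 558.
So from highest to lowest: He > Kr > Be > In > Rb.

He, Kr, Be, In, Rb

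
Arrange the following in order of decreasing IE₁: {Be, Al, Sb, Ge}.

IE₁ increases left→right with effective nuclear charge and decreases top→bottom as the valence shell moves farther out.
A diagonal step moves right (one effect) and down (the opposite effect) at once.
Ge > Al: period and group pull opposite ways; the across-period shift dominates (762 vs 578 kJ/mol).
Sb > Ge: period and group pull opposite ways; the across-period shift dominates (831 vs 762 kJ/mol).
Be > Sb: period and group pull opposite ways; the down-group shift dominates (900 vs 831 kJ/mol).
For reference (kJ/mol): Be 900, Al 578, Ge 762, Sb 831.
So from highest to lowest: Be > Sb > Ge > Al.

Be > Sb > Ge > Al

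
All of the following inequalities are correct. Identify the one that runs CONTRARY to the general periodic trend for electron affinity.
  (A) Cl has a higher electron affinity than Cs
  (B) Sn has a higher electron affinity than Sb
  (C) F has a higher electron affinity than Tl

(B)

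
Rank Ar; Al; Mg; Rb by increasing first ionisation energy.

Rb, Al, Mg, Ar

Mg is in period 3, group 2; Al is in period 3, group 13; Ar is in period 3, group 18; Rb is in period 5, group 1.
Across a period the outer electron is held more tightly (higher IE₁); down a group it sits in a higher shell, more shielded, and comes off more easily.
Here both period and group differ, so the two effects have to be weighed against each other.
Al > Rb: both effects reinforce here, so Al is clearly the higher of the two.
Mg > Al: this pair runs against the simple trend — see the exception note.
Ar > Mg: Ar lies to the right of Mg in period 3, so the across-period effect alone puts Ar higher.
Note the exception: Mg has a higher first ionization energy than Al, contrary to the simple trend — Al's single 3p electron is easier to remove than one from Mg's filled 3s².
Tabulated first ionization energy (kJ/mol): Mg 738, Al 578, Ar 1521, Rb 403.
So from lowest to highest: Rb < Al < Mg < Ar.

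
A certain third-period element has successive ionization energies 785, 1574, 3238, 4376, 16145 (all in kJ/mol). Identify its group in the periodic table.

Look for the largest jump between consecutive ionization energies: IE5/IE4 ≈ 3.7, far larger than any earlier ratio.
That jump marks the point where a core electron is being removed. So the atom has 4 valence electrons.
A main-group element with 4 valence electrons is in group 14.

Group 14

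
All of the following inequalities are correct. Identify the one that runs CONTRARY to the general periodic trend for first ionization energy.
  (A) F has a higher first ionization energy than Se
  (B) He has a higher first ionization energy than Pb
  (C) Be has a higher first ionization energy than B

The general trend: first ionization energy increases across a period and decreases down a group.
(A) F (period 2, group 17) vs Se (period 4, group 16): the stated order agrees with the simple trend.
(B) He (period 1, group 18) vs Pb (period 6, group 14): the stated order agrees with the simple trend.
(C) Be (period 2, group 2) vs B (period 2, group 13): the stated order contradicts the simple trend.
The exception is (C): removing B's lone 2p electron is easier than breaking Be's filled 2s².

(C)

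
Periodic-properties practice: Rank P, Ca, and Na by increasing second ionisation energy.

Consider each +1 ion: P⁺ still has 4 valence electrons; Ca⁺ still has 1 valence electron; Na⁺ is the bare [Ne] core.
Core electrons are held far more tightly than valence electrons, so Na tops the IE_2 order.
Valence configurations: P⁺ [Ne]3s²3p², Ca⁺ [Ar]4s¹.
Tabulated IE_2 (kJ/mol): P 1907, Ca 1145, Na 4562.
Overall IE_2 order: Ca < P < Na.

Ca, P, Na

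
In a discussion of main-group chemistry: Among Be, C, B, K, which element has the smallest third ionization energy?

B

Consider each +2 ion: Be²⁺ is the bare [He] core; C²⁺ still has 2 valence electrons; B²⁺ still has 1 valence electron; K²⁺ is already 1 electron into the core.
Usually core removal costs more than valence removal, but here the competition is close: a tightly held n=2 valence electron can cost more to remove than an n=3 core electron, so the actual values have to decide it.
Valence configurations: C²⁺ [He]2s², B²⁺ [He]2s¹.
Approximate IE_3 values (kJ/mol): Be 14849, C 4620, B 3660, K 4420.
Overall IE_3 order: B < K < C < Be.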